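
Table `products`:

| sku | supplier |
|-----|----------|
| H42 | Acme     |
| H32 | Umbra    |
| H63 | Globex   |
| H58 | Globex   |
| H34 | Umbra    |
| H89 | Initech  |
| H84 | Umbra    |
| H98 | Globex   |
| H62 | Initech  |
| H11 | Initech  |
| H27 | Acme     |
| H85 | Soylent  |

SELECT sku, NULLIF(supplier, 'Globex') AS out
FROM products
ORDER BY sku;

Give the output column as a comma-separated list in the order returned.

sku=H11: supplier=Initech vs Globex: differ → Initech
sku=H27: supplier=Acme vs Globex: differ → Acme
sku=H32: supplier=Umbra vs Globex: differ → Umbra
sku=H34: supplier=Umbra vs Globex: differ → Umbra
sku=H42: supplier=Acme vs Globex: differ → Acme
sku=H58: supplier=Globex vs Globex: equal → NULL
sku=H62: supplier=Initech vs Globex: differ → Initech
sku=H63: supplier=Globex vs Globex: equal → NULL
sku=H84: supplier=Umbra vs Globex: differ → Umbra
sku=H85: supplier=Soylent vs Globex: differ → Soylent
sku=H89: supplier=Initech vs Globex: differ → Initech
sku=H98: supplier=Globex vs Globex: equal → NULL

Initech, Acme, Umbra, Umbra, Acme, NULL, Initech, NULL, Umbra, Soylent, Initech, NULL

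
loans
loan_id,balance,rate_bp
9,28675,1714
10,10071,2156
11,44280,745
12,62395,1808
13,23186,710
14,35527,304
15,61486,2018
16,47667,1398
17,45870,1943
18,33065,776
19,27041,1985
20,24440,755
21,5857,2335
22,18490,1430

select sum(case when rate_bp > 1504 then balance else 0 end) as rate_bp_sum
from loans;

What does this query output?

loan_id=9: ✓ → 28675
loan_id=10: ✓ → 10071
loan_id=11: ✗
loan_id=12: ✓ → 62395
loan_id=13: ✗
loan_id=14: ✗
loan_id=15: ✓ → 61486
loan_id=16: ✗
loan_id=17: ✓ → 45870
loan_id=18: ✗
loan_id=19: ✓ → 27041
loan_id=20: ✗
loan_id=21: ✓ → 5857
loan_id=22: ✗
rate_bp_sum = 28675 + 10071 + 62395 + 61486 + 45870 + 27041 + 5857 = 241395

241395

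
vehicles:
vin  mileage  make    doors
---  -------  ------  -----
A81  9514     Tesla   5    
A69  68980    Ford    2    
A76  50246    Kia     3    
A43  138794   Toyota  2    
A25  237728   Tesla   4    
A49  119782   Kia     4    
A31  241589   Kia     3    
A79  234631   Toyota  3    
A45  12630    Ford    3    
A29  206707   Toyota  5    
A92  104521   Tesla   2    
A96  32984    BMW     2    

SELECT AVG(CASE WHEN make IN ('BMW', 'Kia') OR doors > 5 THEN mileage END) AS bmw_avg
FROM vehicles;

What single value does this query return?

111150.25

vin=A81: ✗
vin=A69: ✗
vin=A76: ✓ → 50246
vin=A43: ✗
vin=A25: ✗
vin=A49: ✓ → 119782
vin=A31: ✓ → 241589
vin=A79: ✗
vin=A45: ✗
vin=A29: ✗
vin=A92: ✗
vin=A96: ✓ → 32984
bmw_avg = (50246 + 119782 + 241589 + 32984) / 4 = 111150.25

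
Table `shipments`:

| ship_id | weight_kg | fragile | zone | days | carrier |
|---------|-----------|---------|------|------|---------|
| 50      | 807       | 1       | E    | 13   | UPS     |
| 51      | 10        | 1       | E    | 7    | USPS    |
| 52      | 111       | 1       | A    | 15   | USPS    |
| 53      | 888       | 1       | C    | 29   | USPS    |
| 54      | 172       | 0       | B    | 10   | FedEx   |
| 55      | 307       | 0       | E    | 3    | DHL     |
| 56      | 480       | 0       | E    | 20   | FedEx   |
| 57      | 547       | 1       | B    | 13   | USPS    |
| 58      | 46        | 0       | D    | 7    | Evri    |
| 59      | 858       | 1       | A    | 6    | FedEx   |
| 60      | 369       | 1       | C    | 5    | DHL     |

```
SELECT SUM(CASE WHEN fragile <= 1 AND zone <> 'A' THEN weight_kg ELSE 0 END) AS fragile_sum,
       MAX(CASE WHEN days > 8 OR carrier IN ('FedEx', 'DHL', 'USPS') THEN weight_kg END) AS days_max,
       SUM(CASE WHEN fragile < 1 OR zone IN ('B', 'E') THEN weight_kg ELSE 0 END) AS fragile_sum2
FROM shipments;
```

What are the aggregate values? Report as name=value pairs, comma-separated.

[fragile_sum: fragile <= 1 AND zone <> 'A']
ship_id=50: ✓ → 807
ship_id=51: ✓ → 10
ship_id=52: ✗
ship_id=53: ✓ → 888
ship_id=54: ✓ → 172
ship_id=55: ✓ → 307
ship_id=56: ✓ → 480
ship_id=57: ✓ → 547
ship_id=58: ✓ → 46
ship_id=59: ✗
ship_id=60: ✓ → 369
fragile_sum = 807 + 10 + 888 + 172 + 307 + 480 + 547 + 46 + 369 = 3626
—
[days_max: days > 8 OR carrier IN ('FedEx', 'DHL', 'USPS')]
ship_id=50: ✓ → 807
ship_id=51: ✓ → 10
ship_id=52: ✓ → 111
ship_id=53: ✓ → 888
ship_id=54: ✓ → 172
ship_id=55: ✓ → 307
ship_id=56: ✓ → 480
ship_id=57: ✓ → 547
ship_id=58: ✗
ship_id=59: ✓ → 858
ship_id=60: ✓ → 369
days_max = MAX(807, 10, 111, 888, 172, 307, 480, 547, 858, 369) = 888
—
[fragile_sum2: fragile < 1 OR zone IN ('B', 'E')]
ship_id=50: ✓ → 807
ship_id=51: ✓ → 10
ship_id=52: ✗
ship_id=53: ✗
ship_id=54: ✓ → 172
ship_id=55: ✓ → 307
ship_id=56: ✓ → 480
ship_id=57: ✓ → 547
ship_id=58: ✓ → 46
ship_id=59: ✗
ship_id=60: ✗
fragile_sum2 = 807 + 10 + 172 + 307 + 480 + 547 + 46 = 2369

fragile_sum=3626, days_max=888, fragile_sum2=2369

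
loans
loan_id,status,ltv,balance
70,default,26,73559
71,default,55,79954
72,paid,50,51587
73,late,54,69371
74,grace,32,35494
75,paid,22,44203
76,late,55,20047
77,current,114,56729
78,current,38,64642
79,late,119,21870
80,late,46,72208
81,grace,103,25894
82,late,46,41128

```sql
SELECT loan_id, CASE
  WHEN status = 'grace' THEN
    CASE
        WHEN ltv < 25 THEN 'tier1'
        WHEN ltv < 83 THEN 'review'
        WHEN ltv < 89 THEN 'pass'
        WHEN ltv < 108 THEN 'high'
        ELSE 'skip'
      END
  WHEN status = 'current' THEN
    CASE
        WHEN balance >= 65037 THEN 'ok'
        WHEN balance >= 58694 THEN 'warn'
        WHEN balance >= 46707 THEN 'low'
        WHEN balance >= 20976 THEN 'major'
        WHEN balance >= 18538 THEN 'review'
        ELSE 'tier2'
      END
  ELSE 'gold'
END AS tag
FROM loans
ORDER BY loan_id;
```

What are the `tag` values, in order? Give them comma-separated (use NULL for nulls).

gold, gold, gold, gold, review, gold, gold, low, warn, gold, gold, high, gold

loan_id=70: status='default' → outer ELSE → gold
loan_id=71: status='default' → outer ELSE → gold
loan_id=72: status='paid' → outer ELSE → gold
loan_id=73: status='late' → outer ELSE → gold
loan_id=74: status='grace' → inner[ltv < 83] → review
loan_id=75: status='paid' → outer ELSE → gold
loan_id=76: status='late' → outer ELSE → gold
loan_id=77: status='current' → inner[balance >= 46707] → low
loan_id=78: status='current' → inner[balance >= 58694] → warn
loan_id=79: status='late' → outer ELSE → gold
loan_id=80: status='late' → outer ELSE → gold
loan_id=81: status='grace' → inner[ltv < 108] → high
loan_id=82: status='late' → outer ELSE → gold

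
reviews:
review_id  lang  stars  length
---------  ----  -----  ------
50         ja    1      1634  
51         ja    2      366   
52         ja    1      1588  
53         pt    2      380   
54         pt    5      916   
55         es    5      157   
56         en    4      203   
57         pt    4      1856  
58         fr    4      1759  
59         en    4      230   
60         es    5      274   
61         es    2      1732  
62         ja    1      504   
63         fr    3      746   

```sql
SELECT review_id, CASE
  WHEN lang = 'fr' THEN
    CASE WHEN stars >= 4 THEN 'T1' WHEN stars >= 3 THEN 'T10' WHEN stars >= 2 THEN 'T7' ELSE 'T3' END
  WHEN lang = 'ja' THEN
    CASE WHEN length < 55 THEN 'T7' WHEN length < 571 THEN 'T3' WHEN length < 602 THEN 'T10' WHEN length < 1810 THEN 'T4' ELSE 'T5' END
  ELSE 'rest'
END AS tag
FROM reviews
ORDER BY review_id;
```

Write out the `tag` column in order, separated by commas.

T4, T3, T4, rest, rest, rest, rest, rest, T1, rest, rest, rest, T3, T10

review_id=50: lang='ja' → inner[length < 1810] → T4
review_id=51: lang='ja' → inner[length < 571] → T3
review_id=52: lang='ja' → inner[length < 1810] → T4
review_id=53: lang='pt' → outer ELSE → rest
review_id=54: lang='pt' → outer ELSE → rest
review_id=55: lang='es' → outer ELSE → rest
review_id=56: lang='en' → outer ELSE → rest
review_id=57: lang='pt' → outer ELSE → rest
review_id=58: lang='fr' → inner[stars >= 4] → T1
review_id=59: lang='en' → outer ELSE → rest
review_id=60: lang='es' → outer ELSE → rest
review_id=61: lang='es' → outer ELSE → rest
review_id=62: lang='ja' → inner[length < 571] → T3
review_id=63: lang='fr' → inner[stars >= 3] → T10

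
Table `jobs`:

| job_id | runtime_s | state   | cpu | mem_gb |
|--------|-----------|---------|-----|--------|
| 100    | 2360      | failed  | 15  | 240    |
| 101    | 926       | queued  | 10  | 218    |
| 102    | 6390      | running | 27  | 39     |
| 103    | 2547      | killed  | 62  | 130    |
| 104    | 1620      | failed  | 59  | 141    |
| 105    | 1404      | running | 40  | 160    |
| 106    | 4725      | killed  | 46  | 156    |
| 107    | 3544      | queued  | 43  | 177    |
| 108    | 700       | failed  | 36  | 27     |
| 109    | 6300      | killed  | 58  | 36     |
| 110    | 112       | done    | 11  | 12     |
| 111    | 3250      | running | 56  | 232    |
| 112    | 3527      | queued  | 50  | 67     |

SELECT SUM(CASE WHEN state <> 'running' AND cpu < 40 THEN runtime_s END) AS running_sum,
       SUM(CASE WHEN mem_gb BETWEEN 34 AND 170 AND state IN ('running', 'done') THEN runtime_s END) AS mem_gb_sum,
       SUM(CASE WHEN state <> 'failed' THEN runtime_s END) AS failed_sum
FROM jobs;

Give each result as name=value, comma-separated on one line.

running_sum=4098, mem_gb_sum=7794, failed_sum=32725

[running_sum: state <> 'running' AND cpu < 40]
job_id=100: ✓ → 2360
job_id=101: ✓ → 926
job_id=102: ✗
job_id=103: ✗
job_id=104: ✗
job_id=105: ✗
job_id=106: ✗
job_id=107: ✗
job_id=108: ✓ → 700
job_id=109: ✗
job_id=110: ✓ → 112
job_id=111: ✗
job_id=112: ✗
running_sum = 2360 + 926 + 700 + 112 = 4098
—
[mem_gb_sum: mem_gb BETWEEN 34 AND 170 AND state IN ('running', 'done')]
job_id=100: ✗
job_id=101: ✗
job_id=102: ✓ → 6390
job_id=103: ✗
job_id=104: ✗
job_id=105: ✓ → 1404
job_id=106: ✗
job_id=107: ✗
job_id=108: ✗
job_id=109: ✗
job_id=110: ✗
job_id=111: ✗
job_id=112: ✗
mem_gb_sum = 6390 + 1404 = 7794
—
[failed_sum: state <> 'failed']
job_id=100: ✗
job_id=101: ✓ → 926
job_id=102: ✓ → 6390
job_id=103: ✓ → 2547
job_id=104: ✗
job_id=105: ✓ → 1404
job_id=106: ✓ → 4725
job_id=107: ✓ → 3544
job_id=108: ✗
job_id=109: ✓ → 6300
job_id=110: ✓ → 112
job_id=111: ✓ → 3250
job_id=112: ✓ → 3527
failed_sum = 926 + 6390 + 2547 + 1404 + 4725 + 3544 + 6300 + 112 + 3250 + 3527 = 32725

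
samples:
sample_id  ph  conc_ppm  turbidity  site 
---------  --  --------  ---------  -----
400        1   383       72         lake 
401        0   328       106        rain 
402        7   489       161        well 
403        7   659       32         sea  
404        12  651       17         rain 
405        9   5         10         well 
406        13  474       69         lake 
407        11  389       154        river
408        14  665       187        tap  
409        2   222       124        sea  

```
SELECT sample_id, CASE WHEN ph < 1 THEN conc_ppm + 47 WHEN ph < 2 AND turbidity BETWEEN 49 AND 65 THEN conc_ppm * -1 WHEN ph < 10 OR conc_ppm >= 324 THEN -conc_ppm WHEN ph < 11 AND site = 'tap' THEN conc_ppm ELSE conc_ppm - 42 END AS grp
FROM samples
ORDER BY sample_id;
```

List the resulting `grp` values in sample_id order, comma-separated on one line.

sample_id=400: ph < 10 OR conc_ppm >= 324 → -383
sample_id=401: ph < 1 → 375
sample_id=402: ph < 10 OR conc_ppm >= 324 → -489
sample_id=403: ph < 10 OR conc_ppm >= 324 → -659
sample_id=404: ph < 10 OR conc_ppm >= 324 → -651
sample_id=405: ph < 10 OR conc_ppm >= 324 → -5
sample_id=406: ph < 10 OR conc_ppm >= 324 → -474
sample_id=407: ph < 10 OR conc_ppm >= 324 → -389
sample_id=408: ph < 10 OR conc_ppm >= 324 → -665
sample_id=409: ph < 10 OR conc_ppm >= 324 → -222

-383, 375, -489, -659, -651, -5, -474, -389, -665, -222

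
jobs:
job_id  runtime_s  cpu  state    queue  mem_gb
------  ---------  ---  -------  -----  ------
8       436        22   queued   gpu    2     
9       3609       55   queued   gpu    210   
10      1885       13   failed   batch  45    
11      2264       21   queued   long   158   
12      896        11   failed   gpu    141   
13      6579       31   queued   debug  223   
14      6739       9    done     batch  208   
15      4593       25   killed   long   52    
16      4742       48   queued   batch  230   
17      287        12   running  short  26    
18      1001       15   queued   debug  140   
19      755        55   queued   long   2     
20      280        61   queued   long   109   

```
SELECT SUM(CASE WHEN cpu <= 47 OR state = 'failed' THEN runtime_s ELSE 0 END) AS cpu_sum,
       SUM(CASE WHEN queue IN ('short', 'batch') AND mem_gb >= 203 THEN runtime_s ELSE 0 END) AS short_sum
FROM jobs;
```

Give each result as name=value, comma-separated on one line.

cpu_sum=24680, short_sum=11481

[cpu_sum: cpu <= 47 OR state = 'failed']
job_id=8: ✓ → 436
job_id=9: ✗
job_id=10: ✓ → 1885
job_id=11: ✓ → 2264
job_id=12: ✓ → 896
job_id=13: ✓ → 6579
job_id=14: ✓ → 6739
job_id=15: ✓ → 4593
job_id=16: ✗
job_id=17: ✓ → 287
job_id=18: ✓ → 1001
job_id=19: ✗
job_id=20: ✗
cpu_sum = 436 + 1885 + 2264 + 896 + 6579 + 6739 + 4593 + 287 + 1001 = 24680
—
[short_sum: queue IN ('short', 'batch') AND mem_gb >= 203]
job_id=8: ✗
job_id=9: ✗
job_id=10: ✗
job_id=11: ✗
job_id=12: ✗
job_id=13: ✗
job_id=14: ✓ → 6739
job_id=15: ✗
job_id=16: ✓ → 4742
job_id=17: ✗
job_id=18: ✗
job_id=19: ✗
job_id=20: ✗
short_sum = 6739 + 4742 = 11481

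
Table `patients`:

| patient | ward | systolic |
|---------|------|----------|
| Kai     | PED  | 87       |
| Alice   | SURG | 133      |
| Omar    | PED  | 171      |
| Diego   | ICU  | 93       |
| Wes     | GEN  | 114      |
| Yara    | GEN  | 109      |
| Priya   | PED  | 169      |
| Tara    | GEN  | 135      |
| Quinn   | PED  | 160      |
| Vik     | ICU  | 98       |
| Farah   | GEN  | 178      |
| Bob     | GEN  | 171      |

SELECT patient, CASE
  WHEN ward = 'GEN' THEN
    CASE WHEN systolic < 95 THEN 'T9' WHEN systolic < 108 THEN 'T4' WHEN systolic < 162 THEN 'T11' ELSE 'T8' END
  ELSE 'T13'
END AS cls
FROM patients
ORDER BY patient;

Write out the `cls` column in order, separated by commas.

T13, T8, T13, T8, T13, T13, T13, T13, T11, T13, T11, T11

patient=Alice: ward='SURG' → outer ELSE → T13
patient=Bob: ward='GEN' → inner[ELSE] → T8
patient=Diego: ward='ICU' → outer ELSE → T13
patient=Farah: ward='GEN' → inner[ELSE] → T8
patient=Kai: ward='PED' → outer ELSE → T13
patient=Omar: ward='PED' → outer ELSE → T13
patient=Priya: ward='PED' → outer ELSE → T13
patient=Quinn: ward='PED' → outer ELSE → T13
patient=Tara: ward='GEN' → inner[systolic < 162] → T11
patient=Vik: ward='ICU' → outer ELSE → T13
patient=Wes: ward='GEN' → inner[systolic < 162] → T11
patient=Yara: ward='GEN' → inner[systolic < 162] → T11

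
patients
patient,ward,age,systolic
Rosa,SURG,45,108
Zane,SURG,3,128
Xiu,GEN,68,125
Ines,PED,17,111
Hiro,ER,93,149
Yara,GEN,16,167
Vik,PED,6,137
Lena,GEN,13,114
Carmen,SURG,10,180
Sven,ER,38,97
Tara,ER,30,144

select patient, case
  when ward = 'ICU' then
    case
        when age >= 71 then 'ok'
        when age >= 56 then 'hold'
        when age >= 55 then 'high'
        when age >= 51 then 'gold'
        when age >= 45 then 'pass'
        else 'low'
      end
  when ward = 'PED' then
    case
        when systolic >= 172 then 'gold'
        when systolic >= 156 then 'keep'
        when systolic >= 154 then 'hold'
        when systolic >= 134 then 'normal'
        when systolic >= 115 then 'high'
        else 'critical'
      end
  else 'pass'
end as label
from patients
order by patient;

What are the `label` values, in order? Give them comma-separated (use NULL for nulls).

pass, pass, critical, pass, pass, pass, pass, normal, pass, pass, pass

patient=Carmen: ward='SURG' → outer ELSE → pass
patient=Hiro: ward='ER' → outer ELSE → pass
patient=Ines: ward='PED' → inner[ELSE] → critical
patient=Lena: ward='GEN' → outer ELSE → pass
patient=Rosa: ward='SURG' → outer ELSE → pass
patient=Sven: ward='ER' → outer ELSE → pass
patient=Tara: ward='ER' → outer ELSE → pass
patient=Vik: ward='PED' → inner[systolic >= 134] → normal
patient=Xiu: ward='GEN' → outer ELSE → pass
patient=Yara: ward='GEN' → outer ELSE → pass
patient=Zane: ward='SURG' → outer ELSE → pass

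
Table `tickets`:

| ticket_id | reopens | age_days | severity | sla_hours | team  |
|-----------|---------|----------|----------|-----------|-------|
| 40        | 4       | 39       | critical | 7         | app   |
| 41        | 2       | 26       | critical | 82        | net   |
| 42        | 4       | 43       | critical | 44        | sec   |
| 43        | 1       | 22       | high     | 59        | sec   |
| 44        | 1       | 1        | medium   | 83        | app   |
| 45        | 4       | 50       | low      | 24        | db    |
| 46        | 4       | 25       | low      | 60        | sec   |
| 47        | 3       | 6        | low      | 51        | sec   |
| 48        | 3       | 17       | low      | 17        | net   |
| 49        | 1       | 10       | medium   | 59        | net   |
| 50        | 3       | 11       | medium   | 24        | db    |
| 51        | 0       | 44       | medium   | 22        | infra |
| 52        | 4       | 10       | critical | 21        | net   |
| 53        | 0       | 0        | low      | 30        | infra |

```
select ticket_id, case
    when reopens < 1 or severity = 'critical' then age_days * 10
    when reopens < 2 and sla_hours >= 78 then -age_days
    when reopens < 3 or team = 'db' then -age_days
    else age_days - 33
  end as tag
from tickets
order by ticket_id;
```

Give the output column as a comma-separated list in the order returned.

ticket_id=40: reopens < 1 or severity = 'critical' → 390
ticket_id=41: reopens < 1 or severity = 'critical' → 260
ticket_id=42: reopens < 1 or severity = 'critical' → 430
ticket_id=43: reopens < 3 or team = 'db' → -22
ticket_id=44: reopens < 2 and sla_hours >= 78 → -1
ticket_id=45: reopens < 3 or team = 'db' → -50
ticket_id=46: ELSE → -8
ticket_id=47: ELSE → -27
ticket_id=48: ELSE → -16
ticket_id=49: reopens < 3 or team = 'db' → -10
ticket_id=50: reopens < 3 or team = 'db' → -11
ticket_id=51: reopens < 1 or severity = 'critical' → 440
ticket_id=52: reopens < 1 or severity = 'critical' → 100
ticket_id=53: reopens < 1 or severity = 'critical' → 0

390, 260, 430, -22, -1, -50, -8, -27, -16, -10, -11, 440, 100, 0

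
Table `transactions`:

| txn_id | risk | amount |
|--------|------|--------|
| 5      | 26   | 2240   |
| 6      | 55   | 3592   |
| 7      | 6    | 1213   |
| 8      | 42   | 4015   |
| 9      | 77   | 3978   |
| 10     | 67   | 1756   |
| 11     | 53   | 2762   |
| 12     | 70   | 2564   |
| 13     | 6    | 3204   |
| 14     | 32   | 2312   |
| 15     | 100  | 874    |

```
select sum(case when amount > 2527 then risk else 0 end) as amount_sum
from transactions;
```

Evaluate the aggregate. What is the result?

303

txn_id=5: ✗
txn_id=6: ✓ → 55
txn_id=7: ✗
txn_id=8: ✓ → 42
txn_id=9: ✓ → 77
txn_id=10: ✗
txn_id=11: ✓ → 53
txn_id=12: ✓ → 70
txn_id=13: ✓ → 6
txn_id=14: ✗
txn_id=15: ✗
amount_sum = 55 + 42 + 77 + 53 + 70 + 6 = 303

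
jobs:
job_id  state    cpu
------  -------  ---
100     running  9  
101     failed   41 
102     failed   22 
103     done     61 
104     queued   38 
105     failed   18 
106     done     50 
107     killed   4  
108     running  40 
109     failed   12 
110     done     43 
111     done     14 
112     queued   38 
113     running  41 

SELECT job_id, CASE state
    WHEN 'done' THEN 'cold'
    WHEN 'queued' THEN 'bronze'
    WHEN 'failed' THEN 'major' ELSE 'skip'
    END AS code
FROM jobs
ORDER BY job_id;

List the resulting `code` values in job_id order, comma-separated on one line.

skip, major, major, cold, bronze, major, cold, skip, skip, major, cold, cold, bronze, skip

job_id=100: ELSE → skip
job_id=101: state='failed' → major
job_id=102: state='failed' → major
job_id=103: state='done' → cold
job_id=104: state='queued' → bronze
job_id=105: state='failed' → major
job_id=106: state='done' → cold
job_id=107: ELSE → skip
job_id=108: ELSE → skip
job_id=109: state='failed' → major
job_id=110: state='done' → cold
job_id=111: state='done' → cold
job_id=112: state='queued' → bronze
job_id=113: ELSE → skip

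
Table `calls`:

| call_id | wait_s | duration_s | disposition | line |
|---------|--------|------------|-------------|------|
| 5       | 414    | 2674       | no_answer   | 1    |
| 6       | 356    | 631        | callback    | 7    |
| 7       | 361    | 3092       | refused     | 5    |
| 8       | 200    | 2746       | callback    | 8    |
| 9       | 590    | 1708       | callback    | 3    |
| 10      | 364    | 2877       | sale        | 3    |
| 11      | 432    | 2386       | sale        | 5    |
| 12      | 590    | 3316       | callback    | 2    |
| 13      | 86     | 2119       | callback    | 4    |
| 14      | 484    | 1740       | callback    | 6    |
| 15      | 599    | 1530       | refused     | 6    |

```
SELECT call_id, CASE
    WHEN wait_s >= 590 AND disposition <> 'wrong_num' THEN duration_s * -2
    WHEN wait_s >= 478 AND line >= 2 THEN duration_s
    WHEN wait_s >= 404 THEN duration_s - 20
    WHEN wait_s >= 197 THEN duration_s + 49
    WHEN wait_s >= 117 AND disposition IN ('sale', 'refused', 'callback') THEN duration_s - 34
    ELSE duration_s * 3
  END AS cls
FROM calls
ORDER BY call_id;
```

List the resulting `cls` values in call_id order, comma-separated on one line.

call_id=5: wait_s >= 404 → 2654
call_id=6: wait_s >= 197 → 680
call_id=7: wait_s >= 197 → 3141
call_id=8: wait_s >= 197 → 2795
call_id=9: wait_s >= 590 AND disposition <> 'wrong_num' → -3416
call_id=10: wait_s >= 197 → 2926
call_id=11: wait_s >= 404 → 2366
call_id=12: wait_s >= 590 AND disposition <> 'wrong_num' → -6632
call_id=13: ELSE → 6357
call_id=14: wait_s >= 478 AND line >= 2 → 1740
call_id=15: wait_s >= 590 AND disposition <> 'wrong_num' → -3060

2654, 680, 3141, 2795, -3416, 2926, 2366, -6632, 6357, 1740, -3060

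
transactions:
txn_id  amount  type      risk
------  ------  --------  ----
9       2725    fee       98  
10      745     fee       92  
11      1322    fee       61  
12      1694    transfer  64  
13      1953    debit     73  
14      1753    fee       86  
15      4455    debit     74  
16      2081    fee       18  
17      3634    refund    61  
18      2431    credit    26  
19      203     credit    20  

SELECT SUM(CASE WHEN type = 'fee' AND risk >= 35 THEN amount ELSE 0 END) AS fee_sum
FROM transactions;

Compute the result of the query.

txn_id=9: ✓ → 2725
txn_id=10: ✓ → 745
txn_id=11: ✓ → 1322
txn_id=12: ✗
txn_id=13: ✗
txn_id=14: ✓ → 1753
txn_id=15: ✗
txn_id=16: ✗
txn_id=17: ✗
txn_id=18: ✗
txn_id=19: ✗
fee_sum = 2725 + 745 + 1322 + 1753 = 6545

6545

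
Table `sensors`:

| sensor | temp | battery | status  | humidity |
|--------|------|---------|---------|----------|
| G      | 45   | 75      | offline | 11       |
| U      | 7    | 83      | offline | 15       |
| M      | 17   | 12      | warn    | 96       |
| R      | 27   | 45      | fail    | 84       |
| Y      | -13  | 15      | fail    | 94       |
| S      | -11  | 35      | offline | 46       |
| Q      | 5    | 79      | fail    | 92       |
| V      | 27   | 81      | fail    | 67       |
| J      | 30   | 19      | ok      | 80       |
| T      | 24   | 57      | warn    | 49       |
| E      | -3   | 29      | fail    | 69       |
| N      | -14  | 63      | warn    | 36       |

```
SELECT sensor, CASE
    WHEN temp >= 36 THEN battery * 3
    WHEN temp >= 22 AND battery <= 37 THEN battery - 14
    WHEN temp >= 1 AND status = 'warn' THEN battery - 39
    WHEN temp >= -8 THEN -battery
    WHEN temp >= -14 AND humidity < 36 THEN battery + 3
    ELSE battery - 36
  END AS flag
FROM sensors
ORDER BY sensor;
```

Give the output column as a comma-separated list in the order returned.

-29, 225, 5, -27, 27, -79, -45, -1, 18, -83, -81, -21

sensor=E: temp >= -8 → -29
sensor=G: temp >= 36 → 225
sensor=J: temp >= 22 AND battery <= 37 → 5
sensor=M: temp >= 1 AND status = 'warn' → -27
sensor=N: ELSE → 27
sensor=Q: temp >= -8 → -79
sensor=R: temp >= -8 → -45
sensor=S: ELSE → -1
sensor=T: temp >= 1 AND status = 'warn' → 18
sensor=U: temp >= -8 → -83
sensor=V: temp >= -8 → -81
sensor=Y: ELSE → -21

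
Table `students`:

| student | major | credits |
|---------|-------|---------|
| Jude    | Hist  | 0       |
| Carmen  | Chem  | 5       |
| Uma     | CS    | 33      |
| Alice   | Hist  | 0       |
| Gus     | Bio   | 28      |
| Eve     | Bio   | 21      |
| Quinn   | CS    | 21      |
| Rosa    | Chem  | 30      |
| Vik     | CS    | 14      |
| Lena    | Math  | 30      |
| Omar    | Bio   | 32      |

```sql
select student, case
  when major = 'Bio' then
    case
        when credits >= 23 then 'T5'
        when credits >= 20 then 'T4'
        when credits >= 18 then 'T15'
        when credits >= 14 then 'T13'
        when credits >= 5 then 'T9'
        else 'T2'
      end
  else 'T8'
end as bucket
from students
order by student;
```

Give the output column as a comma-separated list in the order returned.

T8, T8, T4, T5, T8, T8, T5, T8, T8, T8, T8

student=Alice: major='Hist' → outer ELSE → T8
student=Carmen: major='Chem' → outer ELSE → T8
student=Eve: major='Bio' → inner[credits >= 20] → T4
student=Gus: major='Bio' → inner[credits >= 23] → T5
student=Jude: major='Hist' → outer ELSE → T8
student=Lena: major='Math' → outer ELSE → T8
student=Omar: major='Bio' → inner[credits >= 23] → T5
student=Quinn: major='CS' → outer ELSE → T8
student=Rosa: major='Chem' → outer ELSE → T8
student=Uma: major='CS' → outer ELSE → T8
student=Vik: major='CS' → outer ELSE → T8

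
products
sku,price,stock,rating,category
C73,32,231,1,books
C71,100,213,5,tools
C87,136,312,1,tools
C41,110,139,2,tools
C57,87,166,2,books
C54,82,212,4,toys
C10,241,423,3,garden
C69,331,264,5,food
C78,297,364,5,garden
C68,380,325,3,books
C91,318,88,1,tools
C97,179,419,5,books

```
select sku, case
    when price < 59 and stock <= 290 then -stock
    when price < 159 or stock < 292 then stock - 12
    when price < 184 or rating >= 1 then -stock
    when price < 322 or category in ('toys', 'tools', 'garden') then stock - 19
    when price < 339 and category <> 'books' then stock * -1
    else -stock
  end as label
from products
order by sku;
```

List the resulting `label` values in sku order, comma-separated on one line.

sku=C10: price < 184 or rating >= 1 → -423
sku=C41: price < 159 or stock < 292 → 127
sku=C54: price < 159 or stock < 292 → 200
sku=C57: price < 159 or stock < 292 → 154
sku=C68: price < 184 or rating >= 1 → -325
sku=C69: price < 159 or stock < 292 → 252
sku=C71: price < 159 or stock < 292 → 201
sku=C73: price < 59 and stock <= 290 → -231
sku=C78: price < 184 or rating >= 1 → -364
sku=C87: price < 159 or stock < 292 → 300
sku=C91: price < 159 or stock < 292 → 76
sku=C97: price < 184 or rating >= 1 → -419

-423, 127, 200, 154, -325, 252, 201, -231, -364, 300, 76, -419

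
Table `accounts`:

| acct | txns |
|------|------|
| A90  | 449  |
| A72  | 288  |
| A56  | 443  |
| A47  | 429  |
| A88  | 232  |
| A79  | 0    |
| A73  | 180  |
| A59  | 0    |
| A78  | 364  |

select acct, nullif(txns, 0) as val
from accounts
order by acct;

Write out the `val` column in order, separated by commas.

429, 443, NULL, 288, 180, 364, NULL, 232, 449

acct=A47: txns=429 vs 0: differ → 429
acct=A56: txns=443 vs 0: differ → 443
acct=A59: txns=0 vs 0: equal → NULL
acct=A72: txns=288 vs 0: differ → 288
acct=A73: txns=180 vs 0: differ → 180
acct=A78: txns=364 vs 0: differ → 364
acct=A79: txns=0 vs 0: equal → NULL
acct=A88: txns=232 vs 0: differ → 232
acct=A90: txns=449 vs 0: differ → 449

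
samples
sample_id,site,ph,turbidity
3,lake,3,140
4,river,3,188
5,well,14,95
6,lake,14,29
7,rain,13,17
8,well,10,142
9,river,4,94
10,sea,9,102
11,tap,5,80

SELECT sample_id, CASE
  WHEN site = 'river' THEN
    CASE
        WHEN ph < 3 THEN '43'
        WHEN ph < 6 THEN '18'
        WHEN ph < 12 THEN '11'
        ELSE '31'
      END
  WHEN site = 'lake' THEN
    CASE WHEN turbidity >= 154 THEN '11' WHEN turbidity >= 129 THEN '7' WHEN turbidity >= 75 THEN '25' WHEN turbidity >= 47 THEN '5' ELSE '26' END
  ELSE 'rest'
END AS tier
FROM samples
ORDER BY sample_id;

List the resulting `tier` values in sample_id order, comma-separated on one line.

7, 18, rest, 26, rest, rest, 18, rest, rest

sample_id=3: site='lake' → inner[turbidity >= 129] → 7
sample_id=4: site='river' → inner[ph < 6] → 18
sample_id=5: site='well' → outer ELSE → rest
sample_id=6: site='lake' → inner[ELSE] → 26
sample_id=7: site='rain' → outer ELSE → rest
sample_id=8: site='well' → outer ELSE → rest
sample_id=9: site='river' → inner[ph < 6] → 18
sample_id=10: site='sea' → outer ELSE → rest
sample_id=11: site='tap' → outer ELSE → rest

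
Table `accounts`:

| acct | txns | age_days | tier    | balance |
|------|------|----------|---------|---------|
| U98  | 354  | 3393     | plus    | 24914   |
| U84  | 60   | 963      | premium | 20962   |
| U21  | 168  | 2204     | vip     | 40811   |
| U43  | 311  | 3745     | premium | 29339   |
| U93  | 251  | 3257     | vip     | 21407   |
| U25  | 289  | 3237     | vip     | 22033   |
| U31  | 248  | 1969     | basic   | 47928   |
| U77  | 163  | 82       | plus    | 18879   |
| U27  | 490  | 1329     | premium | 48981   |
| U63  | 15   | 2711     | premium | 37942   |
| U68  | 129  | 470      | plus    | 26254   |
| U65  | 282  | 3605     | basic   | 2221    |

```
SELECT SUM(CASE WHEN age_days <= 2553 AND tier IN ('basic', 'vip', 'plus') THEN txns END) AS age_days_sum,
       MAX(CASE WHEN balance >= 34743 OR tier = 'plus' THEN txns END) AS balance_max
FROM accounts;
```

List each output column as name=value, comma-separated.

[age_days_sum: age_days <= 2553 AND tier IN ('basic', 'vip', 'plus')]
acct=U98: ✗
acct=U84: ✗
acct=U21: ✓ → 168
acct=U43: ✗
acct=U93: ✗
acct=U25: ✗
acct=U31: ✓ → 248
acct=U77: ✓ → 163
acct=U27: ✗
acct=U63: ✗
acct=U68: ✓ → 129
acct=U65: ✗
age_days_sum = 168 + 248 + 163 + 129 = 708
—
[balance_max: balance >= 34743 OR tier = 'plus']
acct=U98: ✓ → 354
acct=U84: ✗
acct=U21: ✓ → 168
acct=U43: ✗
acct=U93: ✗
acct=U25: ✗
acct=U31: ✓ → 248
acct=U77: ✓ → 163
acct=U27: ✓ → 490
acct=U63: ✓ → 15
acct=U68: ✓ → 129
acct=U65: ✗
balance_max = MAX(354, 168, 248, 163, 490, 15, 129) = 490

age_days_sum=708, balance_max=490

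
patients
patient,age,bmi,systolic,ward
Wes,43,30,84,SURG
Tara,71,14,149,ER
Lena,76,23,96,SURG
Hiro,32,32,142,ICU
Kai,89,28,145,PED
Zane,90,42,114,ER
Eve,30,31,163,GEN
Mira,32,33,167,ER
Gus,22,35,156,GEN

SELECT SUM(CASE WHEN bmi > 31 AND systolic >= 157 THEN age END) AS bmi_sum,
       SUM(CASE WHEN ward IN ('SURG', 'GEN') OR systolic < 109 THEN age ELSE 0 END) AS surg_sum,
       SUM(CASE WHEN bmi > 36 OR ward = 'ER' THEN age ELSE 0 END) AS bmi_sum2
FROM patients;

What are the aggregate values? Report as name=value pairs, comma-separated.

bmi_sum=32, surg_sum=171, bmi_sum2=193

[bmi_sum: bmi > 31 AND systolic >= 157]
patient=Wes: ✗
patient=Tara: ✗
patient=Lena: ✗
patient=Hiro: ✗
patient=Kai: ✗
patient=Zane: ✗
patient=Eve: ✗
patient=Mira: ✓ → 32
patient=Gus: ✗
bmi_sum = 32
—
[surg_sum: ward IN ('SURG', 'GEN') OR systolic < 109]
patient=Wes: ✓ → 43
patient=Tara: ✗
patient=Lena: ✓ → 76
patient=Hiro: ✗
patient=Kai: ✗
patient=Zane: ✗
patient=Eve: ✓ → 30
patient=Mira: ✗
patient=Gus: ✓ → 22
surg_sum = 43 + 76 + 30 + 22 = 171
—
[bmi_sum2: bmi > 36 OR ward = 'ER']
patient=Wes: ✗
patient=Tara: ✓ → 71
patient=Lena: ✗
patient=Hiro: ✗
patient=Kai: ✗
patient=Zane: ✓ → 90
patient=Eve: ✗
patient=Mira: ✓ → 32
patient=Gus: ✗
bmi_sum2 = 71 + 90 + 32 = 193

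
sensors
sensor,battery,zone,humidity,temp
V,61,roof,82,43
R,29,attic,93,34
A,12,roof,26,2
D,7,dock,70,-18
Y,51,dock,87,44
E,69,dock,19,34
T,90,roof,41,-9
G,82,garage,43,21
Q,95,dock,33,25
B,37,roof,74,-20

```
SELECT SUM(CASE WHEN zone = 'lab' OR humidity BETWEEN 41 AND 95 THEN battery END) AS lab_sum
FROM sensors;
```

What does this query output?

357

sensor=V: ✓ → 61
sensor=R: ✓ → 29
sensor=A: ✗
sensor=D: ✓ → 7
sensor=Y: ✓ → 51
sensor=E: ✗
sensor=T: ✓ → 90
sensor=G: ✓ → 82
sensor=Q: ✗
sensor=B: ✓ → 37
lab_sum = 61 + 29 + 7 + 51 + 90 + 82 + 37 = 357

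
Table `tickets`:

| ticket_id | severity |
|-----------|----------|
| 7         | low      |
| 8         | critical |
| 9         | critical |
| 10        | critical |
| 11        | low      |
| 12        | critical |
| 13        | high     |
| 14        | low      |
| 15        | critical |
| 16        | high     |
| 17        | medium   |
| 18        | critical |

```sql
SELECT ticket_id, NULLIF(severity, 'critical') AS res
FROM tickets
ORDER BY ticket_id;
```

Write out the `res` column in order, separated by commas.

low, NULL, NULL, NULL, low, NULL, high, low, NULL, high, medium, NULL

ticket_id=7: severity=low vs critical: differ → low
ticket_id=8: severity=critical vs critical: equal → NULL
ticket_id=9: severity=critical vs critical: equal → NULL
ticket_id=10: severity=critical vs critical: equal → NULL
ticket_id=11: severity=low vs critical: differ → low
ticket_id=12: severity=critical vs critical: equal → NULL
ticket_id=13: severity=high vs critical: differ → high
ticket_id=14: severity=low vs critical: differ → low
ticket_id=15: severity=critical vs critical: equal → NULL
ticket_id=16: severity=high vs critical: differ → high
ticket_id=17: severity=medium vs critical: differ → medium
ticket_id=18: severity=critical vs critical: equal → NULL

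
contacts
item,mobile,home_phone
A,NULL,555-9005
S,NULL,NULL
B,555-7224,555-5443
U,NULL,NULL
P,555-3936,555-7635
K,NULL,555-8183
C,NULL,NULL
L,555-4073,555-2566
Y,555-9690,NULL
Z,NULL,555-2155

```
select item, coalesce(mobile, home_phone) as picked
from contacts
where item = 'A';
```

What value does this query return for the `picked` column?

item = A: mobile=NULL, home_phone=555-9005.
mobile=NULL, home_phone=555-9005 → 555-9005

555-9005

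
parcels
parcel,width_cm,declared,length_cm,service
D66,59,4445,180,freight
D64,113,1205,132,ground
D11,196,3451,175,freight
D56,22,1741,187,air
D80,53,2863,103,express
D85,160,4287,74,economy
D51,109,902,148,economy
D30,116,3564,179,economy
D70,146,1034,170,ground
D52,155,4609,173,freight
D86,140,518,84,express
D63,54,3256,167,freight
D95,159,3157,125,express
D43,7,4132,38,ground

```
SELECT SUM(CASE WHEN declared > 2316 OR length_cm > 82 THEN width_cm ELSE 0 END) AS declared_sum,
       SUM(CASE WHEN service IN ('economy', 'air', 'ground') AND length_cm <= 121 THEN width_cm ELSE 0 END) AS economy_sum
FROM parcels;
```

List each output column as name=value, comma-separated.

[declared_sum: declared > 2316 OR length_cm > 82]
parcel=D66: ✓ → 59
parcel=D64: ✓ → 113
parcel=D11: ✓ → 196
parcel=D56: ✓ → 22
parcel=D80: ✓ → 53
parcel=D85: ✓ → 160
parcel=D51: ✓ → 109
parcel=D30: ✓ → 116
parcel=D70: ✓ → 146
parcel=D52: ✓ → 155
parcel=D86: ✓ → 140
parcel=D63: ✓ → 54
parcel=D95: ✓ → 159
parcel=D43: ✓ → 7
declared_sum = 59 + 113 + 196 + 22 + 53 + 160 + 109 + 116 + 146 + 155 + 140 + 54 + 159 + 7 = 1489
—
[economy_sum: service IN ('economy', 'air', 'ground') AND length_cm <= 121]
parcel=D66: ✗
parcel=D64: ✗
parcel=D11: ✗
parcel=D56: ✗
parcel=D80: ✗
parcel=D85: ✓ → 160
parcel=D51: ✗
parcel=D30: ✗
parcel=D70: ✗
parcel=D52: ✗
parcel=D86: ✗
parcel=D63: ✗
parcel=D95: ✗
parcel=D43: ✓ → 7
economy_sum = 160 + 7 = 167

declared_sum=1489, economy_sum=167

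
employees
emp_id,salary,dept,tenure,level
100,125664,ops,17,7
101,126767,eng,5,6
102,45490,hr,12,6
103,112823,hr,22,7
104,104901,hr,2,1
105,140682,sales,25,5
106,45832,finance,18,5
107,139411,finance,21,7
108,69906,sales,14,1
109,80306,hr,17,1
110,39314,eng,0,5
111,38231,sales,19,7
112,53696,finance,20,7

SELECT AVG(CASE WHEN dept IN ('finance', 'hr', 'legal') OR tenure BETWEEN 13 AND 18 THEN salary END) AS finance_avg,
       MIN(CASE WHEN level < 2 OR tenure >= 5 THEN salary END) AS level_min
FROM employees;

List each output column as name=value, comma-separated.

[finance_avg: dept IN ('finance', 'hr', 'legal') OR tenure BETWEEN 13 AND 18]
emp_id=100: ✓ → 125664
emp_id=101: ✗
emp_id=102: ✓ → 45490
emp_id=103: ✓ → 112823
emp_id=104: ✓ → 104901
emp_id=105: ✗
emp_id=106: ✓ → 45832
emp_id=107: ✓ → 139411
emp_id=108: ✓ → 69906
emp_id=109: ✓ → 80306
emp_id=110: ✗
emp_id=111: ✗
emp_id=112: ✓ → 53696
finance_avg = (125664 + 45490 + 112823 + 104901 + 45832 + 139411 + 69906 + 80306 + 53696) / 9 = 86447.6666666667
—
[level_min: level < 2 OR tenure >= 5]
emp_id=100: ✓ → 125664
emp_id=101: ✓ → 126767
emp_id=102: ✓ → 45490
emp_id=103: ✓ → 112823
emp_id=104: ✓ → 104901
emp_id=105: ✓ → 140682
emp_id=106: ✓ → 45832
emp_id=107: ✓ → 139411
emp_id=108: ✓ → 69906
emp_id=109: ✓ → 80306
emp_id=110: ✗
emp_id=111: ✓ → 38231
emp_id=112: ✓ → 53696
level_min = MIN(125664, 126767, 45490, 112823, 104901, 140682, 45832, 139411, 69906, 80306, 38231, 53696) = 38231

finance_avg=86447.6666666667, level_min=38231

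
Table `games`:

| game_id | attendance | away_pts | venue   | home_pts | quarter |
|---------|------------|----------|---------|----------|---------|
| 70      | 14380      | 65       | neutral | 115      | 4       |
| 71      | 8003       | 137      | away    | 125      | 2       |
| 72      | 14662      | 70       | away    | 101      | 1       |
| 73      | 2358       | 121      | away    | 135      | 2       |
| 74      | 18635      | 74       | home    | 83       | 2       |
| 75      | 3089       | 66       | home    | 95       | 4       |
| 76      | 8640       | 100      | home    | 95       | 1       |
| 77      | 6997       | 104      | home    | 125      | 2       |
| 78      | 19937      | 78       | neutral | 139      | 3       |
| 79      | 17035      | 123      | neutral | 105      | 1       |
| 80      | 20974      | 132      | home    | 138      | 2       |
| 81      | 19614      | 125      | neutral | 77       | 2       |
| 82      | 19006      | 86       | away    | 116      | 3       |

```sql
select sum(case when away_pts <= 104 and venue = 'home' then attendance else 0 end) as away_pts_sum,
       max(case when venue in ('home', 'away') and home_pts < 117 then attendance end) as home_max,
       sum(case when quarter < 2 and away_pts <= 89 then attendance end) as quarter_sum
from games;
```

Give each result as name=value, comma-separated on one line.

[away_pts_sum: away_pts <= 104 and venue = 'home']
game_id=70: ✗
game_id=71: ✗
game_id=72: ✗
game_id=73: ✗
game_id=74: ✓ → 18635
game_id=75: ✓ → 3089
game_id=76: ✓ → 8640
game_id=77: ✓ → 6997
game_id=78: ✗
game_id=79: ✗
game_id=80: ✗
game_id=81: ✗
game_id=82: ✗
away_pts_sum = 18635 + 3089 + 8640 + 6997 = 37361
—
[home_max: venue in ('home', 'away') and home_pts < 117]
game_id=70: ✗
game_id=71: ✗
game_id=72: ✓ → 14662
game_id=73: ✗
game_id=74: ✓ → 18635
game_id=75: ✓ → 3089
game_id=76: ✓ → 8640
game_id=77: ✗
game_id=78: ✗
game_id=79: ✗
game_id=80: ✗
game_id=81: ✗
game_id=82: ✓ → 19006
home_max = MAX(14662, 18635, 3089, 8640, 19006) = 19006
—
[quarter_sum: quarter < 2 and away_pts <= 89]
game_id=70: ✗
game_id=71: ✗
game_id=72: ✓ → 14662
game_id=73: ✗
game_id=74: ✗
game_id=75: ✗
game_id=76: ✗
game_id=77: ✗
game_id=78: ✗
game_id=79: ✗
game_id=80: ✗
game_id=81: ✗
game_id=82: ✗
quarter_sum = 14662

away_pts_sum=37361, home_max=19006, quarter_sum=14662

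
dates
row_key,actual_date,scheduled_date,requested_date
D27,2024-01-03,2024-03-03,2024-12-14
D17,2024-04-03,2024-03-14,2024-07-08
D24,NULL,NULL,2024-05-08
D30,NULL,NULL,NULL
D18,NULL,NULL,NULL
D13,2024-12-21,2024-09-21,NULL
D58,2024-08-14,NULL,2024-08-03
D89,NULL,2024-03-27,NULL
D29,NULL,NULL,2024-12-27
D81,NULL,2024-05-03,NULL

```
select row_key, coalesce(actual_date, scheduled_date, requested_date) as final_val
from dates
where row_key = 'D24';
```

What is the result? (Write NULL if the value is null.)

2024-05-08

row_key = D24: actual_date=NULL, scheduled_date=NULL, requested_date=2024-05-08.
actual_date=NULL, scheduled_date=NULL, requested_date=2024-05-08 → 2024-05-08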